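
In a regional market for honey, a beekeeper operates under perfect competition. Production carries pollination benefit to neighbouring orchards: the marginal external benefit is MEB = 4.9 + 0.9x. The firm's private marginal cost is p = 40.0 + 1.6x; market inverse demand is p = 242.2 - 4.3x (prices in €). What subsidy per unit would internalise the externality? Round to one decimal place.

subsidy = €42.2 per unit

Social marginal cost = private MC − MEB = 35.1 + 0.7x.
Set SMC = demand: 35.1 + 0.7x = 242.2 - 4.3x → x* = 41.4200.
The Pigouvian subsidy equals MEB at x*: 4.9 + 0.9×41.4200 = 42.1780.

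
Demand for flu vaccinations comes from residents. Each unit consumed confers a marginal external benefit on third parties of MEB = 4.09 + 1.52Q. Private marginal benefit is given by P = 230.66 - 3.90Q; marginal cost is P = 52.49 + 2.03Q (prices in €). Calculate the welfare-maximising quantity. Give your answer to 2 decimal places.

Q* = 41.33

Social marginal benefit = demand + MEB = 234.75 - 2.38Q.
Set SMB = MC: 234.75 - 2.38Q = 52.49 + 2.03Q → Q* = 41.3288.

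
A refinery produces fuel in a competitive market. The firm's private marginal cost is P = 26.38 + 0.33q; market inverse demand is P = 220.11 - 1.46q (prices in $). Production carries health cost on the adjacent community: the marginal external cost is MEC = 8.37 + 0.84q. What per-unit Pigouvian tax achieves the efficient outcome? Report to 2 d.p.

Social marginal cost = private MC + MEC = 34.75 + 1.17q.
Set SMC = demand: 34.75 + 1.17q = 220.11 - 1.46q → q* = 70.4791.
The Pigouvian tax equals MEC at q*: 8.37 + 0.84×70.4791 = 67.5724.

tax = $67.57 per unit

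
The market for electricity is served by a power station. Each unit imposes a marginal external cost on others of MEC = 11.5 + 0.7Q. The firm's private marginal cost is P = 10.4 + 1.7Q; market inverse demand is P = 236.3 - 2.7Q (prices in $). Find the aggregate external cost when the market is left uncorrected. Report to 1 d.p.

Market equilibrium (private): 10.4 + 1.7Q = 236.3 - 2.7Q → Q_m = 51.3409.
Total external cost = ∫₀^{Q_m} (11.5 + 0.7Q) dQ = 11.5×51.3409 + ½×0.7×51.3409² = 1512.9812.

$1513.0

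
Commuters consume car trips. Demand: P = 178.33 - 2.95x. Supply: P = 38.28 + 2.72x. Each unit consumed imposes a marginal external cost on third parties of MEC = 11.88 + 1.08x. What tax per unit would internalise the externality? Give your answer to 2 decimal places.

tax = 32.39 per unit

Social marginal benefit = demand − MEC = 166.45 - 4.03x.
Set SMB = MC: 166.45 - 4.03x = 38.28 + 2.72x → x* = 18.9881.
The Pigouvian tax equals MEC at x*: 11.88 + 1.08×18.9881 = 32.3871.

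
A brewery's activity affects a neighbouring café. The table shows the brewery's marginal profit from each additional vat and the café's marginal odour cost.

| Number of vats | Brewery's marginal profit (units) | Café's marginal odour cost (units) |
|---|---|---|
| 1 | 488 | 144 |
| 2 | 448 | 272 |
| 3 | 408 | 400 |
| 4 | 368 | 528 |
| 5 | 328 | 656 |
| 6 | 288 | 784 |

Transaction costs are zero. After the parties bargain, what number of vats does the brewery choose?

Bargaining reaches the level where marginal profit last exceeds marginal odour cost.
That holds through level 3 (408 ≥ 400) but not at 4 (368 < 528).

3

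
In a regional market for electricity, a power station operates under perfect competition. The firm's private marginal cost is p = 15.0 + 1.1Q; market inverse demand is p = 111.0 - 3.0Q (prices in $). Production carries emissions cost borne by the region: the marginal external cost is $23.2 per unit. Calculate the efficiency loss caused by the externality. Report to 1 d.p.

DWL = $65.6

Market equilibrium (private): 15.0 + 1.1Q = 111.0 - 3.0Q → Q_m = 23.4146.
Social marginal cost = private MC + MEC = 38.2 + 1.1Q.
Set SMC = demand: 38.2 + 1.1Q = 111.0 - 3.0Q → Q* = 17.7561.
The loss is the area between SMC and demand from Q* to Q_m; with linear curves that's a triangle of height MEC(Q_m).
DWL = ½ × 5.6585 × 23.2000 = 65.6386.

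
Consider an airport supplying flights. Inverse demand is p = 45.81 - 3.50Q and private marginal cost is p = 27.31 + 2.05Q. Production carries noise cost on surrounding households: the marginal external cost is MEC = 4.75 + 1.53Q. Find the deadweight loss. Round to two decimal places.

DWL = 6.85

Market equilibrium (private): 27.31 + 2.05Q = 45.81 - 3.50Q → Q_m = 3.3333.
Social marginal cost = private MC + MEC = 32.06 + 3.58Q.
Set SMC = demand: 32.06 + 3.58Q = 45.81 - 3.50Q → Q* = 1.9421.
The loss is the area between SMC and demand from Q* to Q_m; with linear curves that's a triangle of height MEC(Q_m).
DWL = ½ × 1.3912 × 9.8500 = 6.8517.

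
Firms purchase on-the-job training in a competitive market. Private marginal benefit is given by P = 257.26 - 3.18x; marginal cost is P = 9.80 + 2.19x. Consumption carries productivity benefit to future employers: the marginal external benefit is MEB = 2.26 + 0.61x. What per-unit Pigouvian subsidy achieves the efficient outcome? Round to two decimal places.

Social marginal benefit = demand + MEB = 259.52 - 2.57x.
Set SMB = MC: 259.52 - 2.57x = 9.80 + 2.19x → x* = 52.4622.
The Pigouvian subsidy equals MEB at x*: 2.26 + 0.61×52.4622 = 34.2619.

subsidy = 34.26 per unit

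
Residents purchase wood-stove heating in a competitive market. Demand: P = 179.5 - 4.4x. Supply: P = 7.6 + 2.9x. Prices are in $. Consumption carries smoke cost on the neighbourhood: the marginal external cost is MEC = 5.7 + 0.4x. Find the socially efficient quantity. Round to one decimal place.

Social marginal benefit = demand − MEC = 173.8 - 4.8x.
Set SMB = MC: 173.8 - 4.8x = 7.6 + 2.9x → x* = 21.5844.

x* = 21.6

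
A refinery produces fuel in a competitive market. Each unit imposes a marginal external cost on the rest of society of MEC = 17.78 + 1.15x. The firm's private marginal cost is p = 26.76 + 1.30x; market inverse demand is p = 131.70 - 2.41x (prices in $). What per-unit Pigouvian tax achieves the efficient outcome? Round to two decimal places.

tax = $38.40 per unit

Social marginal cost = private MC + MEC = 44.54 + 2.45x.
Set SMC = demand: 44.54 + 2.45x = 131.70 - 2.41x → x* = 17.9342.
The Pigouvian tax equals MEC at x*: 17.78 + 1.15×17.9342 = 38.4043.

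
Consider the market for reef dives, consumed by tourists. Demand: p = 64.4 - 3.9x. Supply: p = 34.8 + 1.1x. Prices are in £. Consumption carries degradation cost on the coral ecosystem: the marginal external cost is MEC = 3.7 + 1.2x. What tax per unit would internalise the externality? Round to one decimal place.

tax = £8.7 per unit

Social marginal benefit = demand − MEC = 60.7 - 5.1x.
Set SMB = MC: 60.7 - 5.1x = 34.8 + 1.1x → x* = 4.1774.
The Pigouvian tax equals MEC at x*: 3.7 + 1.2×4.1774 = 8.7129.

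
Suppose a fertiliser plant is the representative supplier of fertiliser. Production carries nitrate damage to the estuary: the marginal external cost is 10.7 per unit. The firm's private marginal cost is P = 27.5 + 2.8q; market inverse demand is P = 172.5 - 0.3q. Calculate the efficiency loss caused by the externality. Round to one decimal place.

DWL = 18.5

Market equilibrium (private): 27.5 + 2.8q = 172.5 - 0.3q → q_m = 46.7742.
Social marginal cost = private MC + MEC = 38.2 + 2.8q.
Set SMC = demand: 38.2 + 2.8q = 172.5 - 0.3q → q* = 43.3226.
Between q* and q_m the wedge SMC − demand runs linearly from 0 to MEC(q_m), so the loss is a triangle.
DWL = ½ × 3.4516 × 10.7000 = 18.4661.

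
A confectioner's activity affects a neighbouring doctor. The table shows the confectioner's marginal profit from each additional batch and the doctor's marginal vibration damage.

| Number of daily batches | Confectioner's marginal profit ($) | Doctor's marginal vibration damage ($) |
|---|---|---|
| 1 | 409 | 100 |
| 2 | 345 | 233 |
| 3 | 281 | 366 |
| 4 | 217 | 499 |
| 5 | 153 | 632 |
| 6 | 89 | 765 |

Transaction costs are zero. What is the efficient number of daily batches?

Bargaining reaches the level where marginal profit last exceeds marginal vibration damage.
That holds through level 2 (345 ≥ 233) but not at 3 (281 < 366).

2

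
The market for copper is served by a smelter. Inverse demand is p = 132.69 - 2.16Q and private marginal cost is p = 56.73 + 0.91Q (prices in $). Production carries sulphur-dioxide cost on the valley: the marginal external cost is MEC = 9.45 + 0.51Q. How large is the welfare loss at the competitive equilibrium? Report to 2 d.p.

Market equilibrium (private): 56.73 + 0.91Q = 132.69 - 2.16Q → Q_m = 24.7427.
Social marginal cost = private MC + MEC = 66.18 + 1.42Q.
Set SMC = demand: 66.18 + 1.42Q = 132.69 - 2.16Q → Q* = 18.5782.
Between Q* and Q_m the wedge SMC − demand runs linearly from 0 to MEC(Q_m), so the loss is a triangle.
DWL = ½ × 6.1645 × 22.0688 = 68.0216.

DWL = $68.02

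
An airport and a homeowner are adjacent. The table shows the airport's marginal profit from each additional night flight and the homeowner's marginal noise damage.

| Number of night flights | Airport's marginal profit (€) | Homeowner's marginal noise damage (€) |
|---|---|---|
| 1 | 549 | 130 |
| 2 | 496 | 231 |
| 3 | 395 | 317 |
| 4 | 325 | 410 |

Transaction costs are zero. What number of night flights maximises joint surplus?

3

Bargaining reaches the level where marginal profit last exceeds marginal noise damage.
That holds through level 3 (395 ≥ 317) but not at 4 (325 < 410).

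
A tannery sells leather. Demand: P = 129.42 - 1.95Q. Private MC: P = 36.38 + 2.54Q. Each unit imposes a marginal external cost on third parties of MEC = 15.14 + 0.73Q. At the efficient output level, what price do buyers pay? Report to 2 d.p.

Social marginal cost = private MC + MEC = 51.52 + 3.27Q.
Set SMC = demand: 51.52 + 3.27Q = 129.42 - 1.95Q → Q* = 14.9234.
Consumer price on the demand curve at Q*: 129.42 − 1.95×14.9234 = 100.3194.

P = 100.32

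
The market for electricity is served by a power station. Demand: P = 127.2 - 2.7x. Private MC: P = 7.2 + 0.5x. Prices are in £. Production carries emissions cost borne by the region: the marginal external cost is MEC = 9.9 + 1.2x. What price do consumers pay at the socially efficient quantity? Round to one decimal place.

Social marginal cost = private MC + MEC = 17.1 + 1.7x.
Set SMC = demand: 17.1 + 1.7x = 127.2 - 2.7x → x* = 25.0227.
Consumer price on the demand curve at x*: 127.2 − 2.7×25.0227 = 59.6387.

P = £59.6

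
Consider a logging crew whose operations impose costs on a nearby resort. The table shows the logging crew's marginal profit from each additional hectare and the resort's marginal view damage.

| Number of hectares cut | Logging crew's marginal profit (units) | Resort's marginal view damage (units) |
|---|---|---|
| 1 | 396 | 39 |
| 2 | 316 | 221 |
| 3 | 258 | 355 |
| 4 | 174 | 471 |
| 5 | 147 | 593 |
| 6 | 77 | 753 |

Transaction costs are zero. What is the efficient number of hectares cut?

Bargaining reaches the level where marginal profit last exceeds marginal view damage.
That holds through level 2 (316 ≥ 221) but not at 3 (258 < 355).

2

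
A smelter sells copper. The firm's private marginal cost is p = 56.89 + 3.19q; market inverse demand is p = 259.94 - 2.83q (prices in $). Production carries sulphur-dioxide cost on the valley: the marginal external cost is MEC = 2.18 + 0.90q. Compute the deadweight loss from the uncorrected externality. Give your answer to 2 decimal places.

DWL = $76.49

Market equilibrium (private): 56.89 + 3.19q = 259.94 - 2.83q → q_m = 33.7292.
Social marginal cost = private MC + MEC = 59.07 + 4.09q.
Set SMC = demand: 59.07 + 4.09q = 259.94 - 2.83q → q* = 29.0275.
Between q* and q_m the wedge SMC − demand runs linearly from 0 to MEC(q_m), so the loss is a triangle.
DWL = ½ × 4.7017 × 32.5363 = 76.4880.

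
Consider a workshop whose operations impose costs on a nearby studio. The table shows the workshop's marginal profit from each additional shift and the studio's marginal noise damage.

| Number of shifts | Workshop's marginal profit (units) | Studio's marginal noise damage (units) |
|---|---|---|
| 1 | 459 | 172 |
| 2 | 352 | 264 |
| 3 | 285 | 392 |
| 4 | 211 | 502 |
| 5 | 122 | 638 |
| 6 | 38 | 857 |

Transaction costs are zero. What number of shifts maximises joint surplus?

Bargaining reaches the level where marginal profit last exceeds marginal noise damage.
That holds through level 2 (352 ≥ 264) but not at 3 (285 < 392).

2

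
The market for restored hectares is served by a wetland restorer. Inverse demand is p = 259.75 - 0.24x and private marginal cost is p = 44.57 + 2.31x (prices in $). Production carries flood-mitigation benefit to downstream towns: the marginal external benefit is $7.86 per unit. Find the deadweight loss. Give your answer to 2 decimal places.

Market equilibrium (private): 44.57 + 2.31x = 259.75 - 0.24x → x_m = 84.3843.
Social marginal cost = private MC − MEB = 36.71 + 2.31x.
Set SMC = demand: 36.71 + 2.31x = 259.75 - 0.24x → x* = 87.4667.
The loss is the area between SMC and demand from x* to x_m; with linear curves that's a triangle of height MEB(x_m).
DWL = ½ × 3.0824 × 7.8600 = 12.1138.

DWL = $12.11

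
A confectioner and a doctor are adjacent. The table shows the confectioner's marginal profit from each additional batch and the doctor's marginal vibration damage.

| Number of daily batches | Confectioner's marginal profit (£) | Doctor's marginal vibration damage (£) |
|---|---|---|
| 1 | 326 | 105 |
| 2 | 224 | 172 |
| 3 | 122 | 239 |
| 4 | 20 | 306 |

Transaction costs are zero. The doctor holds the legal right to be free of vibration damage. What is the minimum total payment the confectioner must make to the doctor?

£277

Efficient level: marginal profit ≥ marginal vibration damage through level 2, so k* = 2.
With the doctor holding the right, the confectioner must at least compensate total damage at k*: 105 + 172 = 277.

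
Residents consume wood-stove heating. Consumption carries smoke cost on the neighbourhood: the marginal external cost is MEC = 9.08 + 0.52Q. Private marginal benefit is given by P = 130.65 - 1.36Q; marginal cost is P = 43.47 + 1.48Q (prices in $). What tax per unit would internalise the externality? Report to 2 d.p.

Social marginal benefit = demand − MEC = 121.57 - 1.88Q.
Set SMB = MC: 121.57 - 1.88Q = 43.47 + 1.48Q → Q* = 23.2440.
The Pigouvian tax equals MEC at Q*: 9.08 + 0.52×23.2440 = 21.1669.

tax = $21.17 per unit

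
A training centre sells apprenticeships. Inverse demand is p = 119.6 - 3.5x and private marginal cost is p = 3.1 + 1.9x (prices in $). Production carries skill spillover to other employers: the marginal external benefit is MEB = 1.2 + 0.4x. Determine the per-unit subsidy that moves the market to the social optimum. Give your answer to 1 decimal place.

Social marginal cost = private MC − MEB = 1.9 + 1.5x.
Set SMC = demand: 1.9 + 1.5x = 119.6 - 3.5x → x* = 23.5400.
The Pigouvian subsidy equals MEB at x*: 1.2 + 0.4×23.5400 = 10.6160.

subsidy = $10.6 per unit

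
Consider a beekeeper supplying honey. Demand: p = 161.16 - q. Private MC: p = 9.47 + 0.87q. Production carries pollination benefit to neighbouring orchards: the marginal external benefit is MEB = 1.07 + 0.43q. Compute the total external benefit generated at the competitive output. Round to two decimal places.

1501.51

Market equilibrium (private): 9.47 + 0.87q = 161.16 - q → q_m = 81.1176.
Total external benefit = ∫₀^{q_m} (1.07 + 0.43q) dq = 1.07×81.1176 + ½×0.43×81.1176² = 1501.5098.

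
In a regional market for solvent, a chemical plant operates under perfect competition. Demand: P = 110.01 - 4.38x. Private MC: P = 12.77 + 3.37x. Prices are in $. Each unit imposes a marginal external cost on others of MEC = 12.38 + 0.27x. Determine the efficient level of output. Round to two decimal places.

x* = 10.58

Social marginal cost = private MC + MEC = 25.15 + 3.64x.
Set SMC = demand: 25.15 + 3.64x = 110.01 - 4.38x → x* = 10.5810.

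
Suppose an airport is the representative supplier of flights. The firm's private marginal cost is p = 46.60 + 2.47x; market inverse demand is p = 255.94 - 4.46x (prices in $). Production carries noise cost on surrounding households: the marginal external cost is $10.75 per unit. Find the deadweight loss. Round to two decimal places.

DWL = $8.34

Market equilibrium (private): 46.60 + 2.47x = 255.94 - 4.46x → x_m = 30.2078.
Social marginal cost = private MC + MEC = 57.35 + 2.47x.
Set SMC = demand: 57.35 + 2.47x = 255.94 - 4.46x → x* = 28.6566.
The loss is the area between SMC and demand from x* to x_m; with linear curves that's a triangle of height MEC(x_m).
DWL = ½ × 1.5512 × 10.7500 = 8.3377.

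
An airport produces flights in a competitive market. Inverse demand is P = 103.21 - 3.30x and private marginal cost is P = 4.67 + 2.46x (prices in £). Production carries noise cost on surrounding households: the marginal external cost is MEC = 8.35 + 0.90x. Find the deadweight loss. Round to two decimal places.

DWL = £42.34

Market equilibrium (private): 4.67 + 2.46x = 103.21 - 3.30x → x_m = 17.1076.
Social marginal cost = private MC + MEC = 13.02 + 3.36x.
Set SMC = demand: 13.02 + 3.36x = 103.21 - 3.30x → x* = 13.5420.
Between x* and x_m the wedge SMC − demand runs linearly from 0 to MEC(x_m), so the loss is a triangle.
DWL = ½ × 3.5656 × 23.7469 = 42.3360.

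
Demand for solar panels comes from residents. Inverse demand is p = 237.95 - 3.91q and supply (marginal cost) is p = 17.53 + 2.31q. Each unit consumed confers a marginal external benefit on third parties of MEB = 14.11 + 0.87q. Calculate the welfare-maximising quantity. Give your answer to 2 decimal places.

q* = 43.84

Social marginal benefit = demand + MEB = 252.06 - 3.04q.
Set SMB = MC: 252.06 - 3.04q = 17.53 + 2.31q → q* = 43.8374.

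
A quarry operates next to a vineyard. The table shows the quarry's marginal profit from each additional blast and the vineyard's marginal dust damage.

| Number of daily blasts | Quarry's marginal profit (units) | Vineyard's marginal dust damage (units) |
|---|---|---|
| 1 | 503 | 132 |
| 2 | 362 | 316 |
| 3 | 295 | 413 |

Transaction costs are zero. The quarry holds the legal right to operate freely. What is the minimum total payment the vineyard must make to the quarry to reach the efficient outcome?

295

Left alone the quarry would choose level 3 (marginal profit stays positive).
Efficient level: k* = 2 (marginal profit ≥ marginal dust damage through 2).
The vineyard must at least cover the quarry's forgone profit from cutting 3→2: 295 = 295.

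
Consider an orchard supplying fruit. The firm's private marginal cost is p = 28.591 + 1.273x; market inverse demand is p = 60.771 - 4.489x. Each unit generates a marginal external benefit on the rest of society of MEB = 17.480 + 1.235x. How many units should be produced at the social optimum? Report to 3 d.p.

Social marginal cost = private MC − MEB = 11.111 + 0.038x.
Set SMC = demand: 11.111 + 0.038x = 60.771 - 4.489x → x* = 10.9697.

x* = 10.970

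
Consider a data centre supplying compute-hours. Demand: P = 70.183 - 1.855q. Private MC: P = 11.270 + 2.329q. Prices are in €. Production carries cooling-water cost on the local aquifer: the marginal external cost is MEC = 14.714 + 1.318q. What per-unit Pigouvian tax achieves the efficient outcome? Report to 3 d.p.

Social marginal cost = private MC + MEC = 25.984 + 3.647q.
Set SMC = demand: 25.984 + 3.647q = 70.183 - 1.855q → q* = 8.0333.
The Pigouvian tax equals MEC at q*: 14.714 + 1.318×8.0333 = 25.3019.

tax = €25.302 per unit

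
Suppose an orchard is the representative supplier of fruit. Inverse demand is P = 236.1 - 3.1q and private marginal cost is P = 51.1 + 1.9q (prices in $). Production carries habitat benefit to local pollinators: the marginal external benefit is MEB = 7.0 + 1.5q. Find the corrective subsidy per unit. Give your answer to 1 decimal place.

Social marginal cost = private MC − MEB = 44.1 + 0.4q.
Set SMC = demand: 44.1 + 0.4q = 236.1 - 3.1q → q* = 54.8571.
The Pigouvian subsidy equals MEB at q*: 7.0 + 1.5×54.8571 = 89.2857.

subsidy = $89.3 per unit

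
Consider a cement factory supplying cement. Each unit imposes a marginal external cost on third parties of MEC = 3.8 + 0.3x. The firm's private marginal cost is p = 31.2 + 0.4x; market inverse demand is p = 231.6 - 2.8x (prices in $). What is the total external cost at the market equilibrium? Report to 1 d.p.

$826.3

Market equilibrium (private): 31.2 + 0.4x = 231.6 - 2.8x → x_m = 62.6250.
Total external cost = ∫₀^{x_m} (3.8 + 0.3x) dx = 3.8×62.6250 + ½×0.3×62.6250² = 826.2586.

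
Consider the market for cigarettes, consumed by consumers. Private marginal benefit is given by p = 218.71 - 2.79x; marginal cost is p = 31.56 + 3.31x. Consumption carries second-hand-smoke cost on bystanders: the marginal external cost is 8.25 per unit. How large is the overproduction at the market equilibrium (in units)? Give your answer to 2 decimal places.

1.35 units

Market equilibrium (private): 31.56 + 3.31x = 218.71 - 2.79x → x_m = 30.6803.
Social marginal benefit = demand − MEC = 210.46 - 2.79x.
Set SMB = MC: 210.46 - 2.79x = 31.56 + 3.31x → x* = 29.3279.
Gap = |30.6803 − 29.3279| = 1.3524.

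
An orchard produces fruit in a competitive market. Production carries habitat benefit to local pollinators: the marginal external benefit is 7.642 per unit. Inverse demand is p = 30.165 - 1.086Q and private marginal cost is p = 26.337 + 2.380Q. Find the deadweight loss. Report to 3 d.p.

DWL = 8.425

Market equilibrium (private): 26.337 + 2.380Q = 30.165 - 1.086Q → Q_m = 1.1044.
Social marginal cost = private MC − MEB = 18.695 + 2.380Q.
Set SMC = demand: 18.695 + 2.380Q = 30.165 - 1.086Q → Q* = 3.3093.
Between Q* and Q_m the wedge demand − SMC runs linearly from 0 to MEB(Q_m), so the loss is a triangle.
DWL = ½ × 2.2049 × 7.6420 = 8.4249.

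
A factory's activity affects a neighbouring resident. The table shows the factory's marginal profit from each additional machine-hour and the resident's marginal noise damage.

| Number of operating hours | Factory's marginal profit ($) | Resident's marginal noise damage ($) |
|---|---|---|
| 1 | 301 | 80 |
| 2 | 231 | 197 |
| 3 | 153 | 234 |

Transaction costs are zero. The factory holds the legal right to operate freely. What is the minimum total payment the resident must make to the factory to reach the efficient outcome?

$153

Left alone the factory would choose level 3 (marginal profit stays positive).
Efficient level: k* = 2 (marginal profit ≥ marginal noise damage through 2).
The resident must at least cover the factory's forgone profit from cutting 3→2: 153 = 153.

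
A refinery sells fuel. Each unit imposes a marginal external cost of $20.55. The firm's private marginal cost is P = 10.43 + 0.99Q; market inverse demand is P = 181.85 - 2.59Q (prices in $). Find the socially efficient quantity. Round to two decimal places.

Q* = 42.14

Social marginal cost = private MC + MEC = 30.98 + 0.99Q.
Set SMC = demand: 30.98 + 0.99Q = 181.85 - 2.59Q → Q* = 42.1425.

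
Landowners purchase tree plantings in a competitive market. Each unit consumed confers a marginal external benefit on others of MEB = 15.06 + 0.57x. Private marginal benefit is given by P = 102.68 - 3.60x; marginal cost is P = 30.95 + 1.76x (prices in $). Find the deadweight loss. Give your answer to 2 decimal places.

Market equilibrium (private): 30.95 + 1.76x = 102.68 - 3.60x → x_m = 13.3825.
Social marginal benefit = demand + MEB = 117.74 - 3.03x.
Set SMB = MC: 117.74 - 3.03x = 30.95 + 1.76x → x* = 18.1190.
The loss is the area between SMB and MC from x* to x_m; with linear curves that's a triangle of height MEB(x_m).
DWL = ½ × 4.7365 × 22.6880 = 53.7309.

DWL = $53.73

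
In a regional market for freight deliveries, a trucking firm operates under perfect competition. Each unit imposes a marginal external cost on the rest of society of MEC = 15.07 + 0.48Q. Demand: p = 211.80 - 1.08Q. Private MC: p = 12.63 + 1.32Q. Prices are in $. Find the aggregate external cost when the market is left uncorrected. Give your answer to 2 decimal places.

Market equilibrium (private): 12.63 + 1.32Q = 211.80 - 1.08Q → Q_m = 82.9875.
Total external cost = ∫₀^{Q_m} (15.07 + 0.48Q) dQ = 15.07×82.9875 + ½×0.48×82.9875² = 2903.4837.

$2903.48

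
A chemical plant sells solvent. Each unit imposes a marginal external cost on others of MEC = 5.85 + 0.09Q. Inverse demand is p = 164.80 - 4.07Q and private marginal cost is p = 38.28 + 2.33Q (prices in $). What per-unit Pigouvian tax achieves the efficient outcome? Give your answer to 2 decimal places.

Social marginal cost = private MC + MEC = 44.13 + 2.42Q.
Set SMC = demand: 44.13 + 2.42Q = 164.80 - 4.07Q → Q* = 18.5932.
The Pigouvian tax equals MEC at Q*: 5.85 + 0.09×18.5932 = 7.5234.

tax = $7.52 per unit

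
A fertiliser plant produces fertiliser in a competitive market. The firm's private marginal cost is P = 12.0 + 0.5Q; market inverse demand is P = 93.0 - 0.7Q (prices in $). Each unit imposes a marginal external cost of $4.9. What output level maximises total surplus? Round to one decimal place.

Q* = 63.4

Social marginal cost = private MC + MEC = 16.9 + 0.5Q.
Set SMC = demand: 16.9 + 0.5Q = 93.0 - 0.7Q → Q* = 63.4167.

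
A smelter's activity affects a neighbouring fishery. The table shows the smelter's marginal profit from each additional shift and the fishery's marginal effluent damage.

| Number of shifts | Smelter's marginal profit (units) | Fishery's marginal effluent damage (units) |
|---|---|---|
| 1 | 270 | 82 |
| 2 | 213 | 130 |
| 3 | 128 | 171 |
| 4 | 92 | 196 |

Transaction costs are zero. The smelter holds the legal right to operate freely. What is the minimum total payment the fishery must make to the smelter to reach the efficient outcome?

Left alone the smelter would choose level 4 (marginal profit stays positive).
Efficient level: k* = 2 (marginal profit ≥ marginal effluent damage through 2).
The fishery must at least cover the smelter's forgone profit from cutting 4→2: 128 + 92 = 220.

220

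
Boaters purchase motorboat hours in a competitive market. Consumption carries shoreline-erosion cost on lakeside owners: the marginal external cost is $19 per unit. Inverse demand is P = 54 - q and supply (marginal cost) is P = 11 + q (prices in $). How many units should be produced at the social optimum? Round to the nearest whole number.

Social marginal benefit = demand − MEC = 35 - q.
Set SMB = MC: 35 - q = 11 + q → q* = 12.0000.

q* = 12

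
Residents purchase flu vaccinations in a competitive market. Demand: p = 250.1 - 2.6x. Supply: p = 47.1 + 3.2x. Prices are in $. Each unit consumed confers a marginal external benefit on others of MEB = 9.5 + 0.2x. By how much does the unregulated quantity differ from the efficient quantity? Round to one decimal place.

2.9 units

Market equilibrium (private): 47.1 + 3.2x = 250.1 - 2.6x → x_m = 35.0000.
Social marginal benefit = demand + MEB = 259.6 - 2.4x.
Set SMB = MC: 259.6 - 2.4x = 47.1 + 3.2x → x* = 37.9464.
Gap = |35.0000 − 37.9464| = 2.9464.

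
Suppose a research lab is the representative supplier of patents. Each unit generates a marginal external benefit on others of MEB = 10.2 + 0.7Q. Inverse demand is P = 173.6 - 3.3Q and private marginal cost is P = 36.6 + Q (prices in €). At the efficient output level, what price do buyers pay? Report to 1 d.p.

P = €38.7

Social marginal cost = private MC − MEB = 26.4 + 0.3Q.
Set SMC = demand: 26.4 + 0.3Q = 173.6 - 3.3Q → Q* = 40.8889.
Consumer price on the demand curve at Q*: 173.6 − 3.3×40.8889 = 38.6666.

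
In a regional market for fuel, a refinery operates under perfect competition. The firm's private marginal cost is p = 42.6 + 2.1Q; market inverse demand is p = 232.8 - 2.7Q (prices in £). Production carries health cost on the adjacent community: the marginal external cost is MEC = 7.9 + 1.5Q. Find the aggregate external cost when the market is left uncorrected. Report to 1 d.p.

£1490.6

Market equilibrium (private): 42.6 + 2.1Q = 232.8 - 2.7Q → Q_m = 39.6250.
Total external cost = ∫₀^{Q_m} (7.9 + 1.5Q) dQ = 7.9×39.6250 + ½×1.5×39.6250² = 1490.6430.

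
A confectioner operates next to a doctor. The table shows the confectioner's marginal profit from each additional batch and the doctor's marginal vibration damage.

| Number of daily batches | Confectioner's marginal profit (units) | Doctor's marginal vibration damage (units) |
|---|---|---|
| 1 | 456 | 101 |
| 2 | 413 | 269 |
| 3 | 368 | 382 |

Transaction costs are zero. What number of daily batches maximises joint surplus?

Bargaining reaches the level where marginal profit last exceeds marginal vibration damage.
That holds through level 2 (413 ≥ 269) but not at 3 (368 < 382).

2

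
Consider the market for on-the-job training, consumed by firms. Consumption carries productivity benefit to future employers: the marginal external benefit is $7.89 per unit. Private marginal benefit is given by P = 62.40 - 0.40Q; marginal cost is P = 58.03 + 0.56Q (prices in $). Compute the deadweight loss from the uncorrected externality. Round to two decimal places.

Market equilibrium (private): 58.03 + 0.56Q = 62.40 - 0.40Q → Q_m = 4.5521.
Social marginal benefit = demand + MEB = 70.29 - 0.40Q.
Set SMB = MC: 70.29 - 0.40Q = 58.03 + 0.56Q → Q* = 12.7708.
The loss is the area between SMB and MC from Q* to Q_m; with linear curves that's a triangle of height MEB(Q_m).
DWL = ½ × 8.2187 × 7.8900 = 32.4228.

DWL = $32.42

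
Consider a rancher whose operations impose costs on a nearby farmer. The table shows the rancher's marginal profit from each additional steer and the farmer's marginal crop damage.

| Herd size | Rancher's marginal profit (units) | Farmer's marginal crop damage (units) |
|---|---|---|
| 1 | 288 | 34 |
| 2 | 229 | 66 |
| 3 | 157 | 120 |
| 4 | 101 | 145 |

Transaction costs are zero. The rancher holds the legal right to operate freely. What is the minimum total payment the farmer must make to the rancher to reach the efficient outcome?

101

Left alone the rancher would choose level 4 (marginal profit stays positive).
Efficient level: k* = 3 (marginal profit ≥ marginal crop damage through 3).
The farmer must at least cover the rancher's forgone profit from cutting 4→3: 101 = 101.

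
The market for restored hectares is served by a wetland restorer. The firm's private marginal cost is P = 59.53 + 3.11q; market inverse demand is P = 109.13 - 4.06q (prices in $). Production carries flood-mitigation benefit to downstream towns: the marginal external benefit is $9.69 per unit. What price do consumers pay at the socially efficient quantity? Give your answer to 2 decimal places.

P = $75.56

Social marginal cost = private MC − MEB = 49.84 + 3.11q.
Set SMC = demand: 49.84 + 3.11q = 109.13 - 4.06q → q* = 8.2692.
Consumer price on the demand curve at q*: 109.13 − 4.06×8.2692 = 75.5570.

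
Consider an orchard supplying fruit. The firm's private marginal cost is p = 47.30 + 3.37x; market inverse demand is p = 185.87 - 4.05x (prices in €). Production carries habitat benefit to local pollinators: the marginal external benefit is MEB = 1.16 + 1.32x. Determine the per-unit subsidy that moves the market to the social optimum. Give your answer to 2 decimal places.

Social marginal cost = private MC − MEB = 46.14 + 2.05x.
Set SMC = demand: 46.14 + 2.05x = 185.87 - 4.05x → x* = 22.9066.
The Pigouvian subsidy equals MEB at x*: 1.16 + 1.32×22.9066 = 31.3967.

subsidy = €31.40 per unit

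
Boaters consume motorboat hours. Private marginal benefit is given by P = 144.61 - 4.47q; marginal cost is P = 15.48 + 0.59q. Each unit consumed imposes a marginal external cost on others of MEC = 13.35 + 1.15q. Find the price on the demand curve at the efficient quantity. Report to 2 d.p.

Social marginal benefit = demand − MEC = 131.26 - 5.62q.
Set SMB = MC: 131.26 - 5.62q = 15.48 + 0.59q → q* = 18.6441.
Consumer price on the demand curve at q*: 144.61 − 4.47×18.6441 = 61.2709.

P = 61.27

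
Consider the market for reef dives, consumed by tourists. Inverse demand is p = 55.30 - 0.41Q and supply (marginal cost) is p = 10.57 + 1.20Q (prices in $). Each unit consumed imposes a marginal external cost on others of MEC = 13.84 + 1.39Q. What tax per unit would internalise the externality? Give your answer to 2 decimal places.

tax = $28.15 per unit

Social marginal benefit = demand − MEC = 41.46 - 1.80Q.
Set SMB = MC: 41.46 - 1.80Q = 10.57 + 1.20Q → Q* = 10.2967.
The Pigouvian tax equals MEC at Q*: 13.84 + 1.39×10.2967 = 28.1524.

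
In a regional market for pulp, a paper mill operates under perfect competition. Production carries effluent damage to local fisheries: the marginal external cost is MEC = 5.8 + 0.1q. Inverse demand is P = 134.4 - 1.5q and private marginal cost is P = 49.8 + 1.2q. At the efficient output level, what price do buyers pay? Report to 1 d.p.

P = 92.2

Social marginal cost = private MC + MEC = 55.6 + 1.3q.
Set SMC = demand: 55.6 + 1.3q = 134.4 - 1.5q → q* = 28.1429.
Consumer price on the demand curve at q*: 134.4 − 1.5×28.1429 = 92.1857.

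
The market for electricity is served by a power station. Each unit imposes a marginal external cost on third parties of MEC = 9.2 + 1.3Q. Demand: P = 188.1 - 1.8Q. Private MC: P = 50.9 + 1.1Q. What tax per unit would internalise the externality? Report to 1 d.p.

Social marginal cost = private MC + MEC = 60.1 + 2.4Q.
Set SMC = demand: 60.1 + 2.4Q = 188.1 - 1.8Q → Q* = 30.4762.
The Pigouvian tax equals MEC at Q*: 9.2 + 1.3×30.4762 = 48.8191.

tax = 48.8 per unit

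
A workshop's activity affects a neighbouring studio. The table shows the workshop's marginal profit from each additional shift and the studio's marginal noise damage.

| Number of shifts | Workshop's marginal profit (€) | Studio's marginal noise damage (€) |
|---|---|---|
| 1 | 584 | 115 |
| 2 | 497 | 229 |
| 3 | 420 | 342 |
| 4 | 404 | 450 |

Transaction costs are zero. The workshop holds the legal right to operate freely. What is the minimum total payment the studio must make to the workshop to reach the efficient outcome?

Left alone the workshop would choose level 4 (marginal profit stays positive).
Efficient level: k* = 3 (marginal profit ≥ marginal noise damage through 3).
The studio must at least cover the workshop's forgone profit from cutting 4→3: 404 = 404.

€404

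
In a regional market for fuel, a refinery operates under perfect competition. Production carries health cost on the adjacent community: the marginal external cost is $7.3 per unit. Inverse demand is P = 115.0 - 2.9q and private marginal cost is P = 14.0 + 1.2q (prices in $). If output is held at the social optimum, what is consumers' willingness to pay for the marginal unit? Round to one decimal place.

P = $48.7

Social marginal cost = private MC + MEC = 21.3 + 1.2q.
Set SMC = demand: 21.3 + 1.2q = 115.0 - 2.9q → q* = 22.8537.
Consumer price on the demand curve at q*: 115.0 − 2.9×22.8537 = 48.7243.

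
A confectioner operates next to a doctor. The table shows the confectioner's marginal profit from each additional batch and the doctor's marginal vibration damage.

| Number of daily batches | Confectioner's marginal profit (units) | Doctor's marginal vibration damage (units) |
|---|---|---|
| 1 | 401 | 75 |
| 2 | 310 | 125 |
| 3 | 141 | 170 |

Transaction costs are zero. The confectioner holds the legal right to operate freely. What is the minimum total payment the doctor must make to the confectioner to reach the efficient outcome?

Left alone the confectioner would choose level 3 (marginal profit stays positive).
Efficient level: k* = 2 (marginal profit ≥ marginal vibration damage through 2).
The doctor must at least cover the confectioner's forgone profit from cutting 3→2: 141 = 141.

141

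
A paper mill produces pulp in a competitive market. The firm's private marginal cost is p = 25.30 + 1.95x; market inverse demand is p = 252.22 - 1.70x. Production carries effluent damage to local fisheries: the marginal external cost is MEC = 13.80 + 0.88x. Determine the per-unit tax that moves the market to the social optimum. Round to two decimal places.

tax = 55.20 per unit

Social marginal cost = private MC + MEC = 39.10 + 2.83x.
Set SMC = demand: 39.10 + 2.83x = 252.22 - 1.70x → x* = 47.0464.
The Pigouvian tax equals MEC at x*: 13.80 + 0.88×47.0464 = 55.2008.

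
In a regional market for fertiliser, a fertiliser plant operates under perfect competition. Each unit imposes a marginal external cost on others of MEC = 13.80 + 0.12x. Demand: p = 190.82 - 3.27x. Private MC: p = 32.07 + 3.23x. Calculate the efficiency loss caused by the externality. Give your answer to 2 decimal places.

DWL = 21.14

Market equilibrium (private): 32.07 + 3.23x = 190.82 - 3.27x → x_m = 24.4231.
Social marginal cost = private MC + MEC = 45.87 + 3.35x.
Set SMC = demand: 45.87 + 3.35x = 190.82 - 3.27x → x* = 21.8958.
Height of the DWL triangle at x_m is SMC(x_m) − demand(x_m) = MEC(x_m) = 16.7308.
DWL = ½ × 2.5273 × 16.7308 = 21.1419.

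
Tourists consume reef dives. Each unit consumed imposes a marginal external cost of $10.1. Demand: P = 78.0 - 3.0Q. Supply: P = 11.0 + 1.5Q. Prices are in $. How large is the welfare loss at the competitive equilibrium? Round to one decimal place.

Market equilibrium (private): 11.0 + 1.5Q = 78.0 - 3.0Q → Q_m = 14.8889.
Social marginal benefit = demand − MEC = 67.9 - 3.0Q.
Set SMB = MC: 67.9 - 3.0Q = 11.0 + 1.5Q → Q* = 12.6444.
The welfare-loss triangle has base |Q_m − Q*| and height MEC(Q_m) (the vertical gap between SMB and MC is zero at Q* and MEC at Q_m).
DWL = ½ × 2.2445 × 10.1000 = 11.3347.

DWL = $11.3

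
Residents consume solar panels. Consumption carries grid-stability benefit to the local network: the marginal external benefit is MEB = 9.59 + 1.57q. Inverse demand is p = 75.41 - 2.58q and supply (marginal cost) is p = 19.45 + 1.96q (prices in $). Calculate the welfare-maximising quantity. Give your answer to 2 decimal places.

q* = 22.07

Social marginal benefit = demand + MEB = 85.00 - 1.01q.
Set SMB = MC: 85.00 - 1.01q = 19.45 + 1.96q → q* = 22.0707.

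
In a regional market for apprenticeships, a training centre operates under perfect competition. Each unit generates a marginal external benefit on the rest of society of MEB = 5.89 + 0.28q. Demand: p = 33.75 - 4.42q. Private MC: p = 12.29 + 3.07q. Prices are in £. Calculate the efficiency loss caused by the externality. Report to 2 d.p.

DWL = £3.11

Market equilibrium (private): 12.29 + 3.07q = 33.75 - 4.42q → q_m = 2.8652.
Social marginal cost = private MC − MEB = 6.40 + 2.79q.
Set SMC = demand: 6.40 + 2.79q = 33.75 - 4.42q → q* = 3.7933.
The welfare-loss triangle has base |q_m − q*| and height MEB(q_m) (the vertical gap between SMC and demand is zero at q* and MEB at q_m).
DWL = ½ × 0.9281 × 6.6922 = 3.1055.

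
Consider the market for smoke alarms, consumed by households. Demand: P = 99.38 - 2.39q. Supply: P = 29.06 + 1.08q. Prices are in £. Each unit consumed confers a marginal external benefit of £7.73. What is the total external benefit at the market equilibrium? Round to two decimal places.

Market equilibrium (private): 29.06 + 1.08q = 99.38 - 2.39q → q_m = 20.2651.
Total external benefit = MEB × q_m = 7.73 × 20.2651 = 156.6492.

£156.65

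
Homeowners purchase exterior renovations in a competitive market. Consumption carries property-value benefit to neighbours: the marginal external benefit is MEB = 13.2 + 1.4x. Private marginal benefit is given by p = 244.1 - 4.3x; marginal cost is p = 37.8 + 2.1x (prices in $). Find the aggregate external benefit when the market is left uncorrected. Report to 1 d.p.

$1152.8

Market equilibrium (private): 37.8 + 2.1x = 244.1 - 4.3x → x_m = 32.2344.
Total external benefit = ∫₀^{x_m} (13.2 + 1.4x) dx = 13.2×32.2344 + ½×1.4×32.2344² = 1152.8337.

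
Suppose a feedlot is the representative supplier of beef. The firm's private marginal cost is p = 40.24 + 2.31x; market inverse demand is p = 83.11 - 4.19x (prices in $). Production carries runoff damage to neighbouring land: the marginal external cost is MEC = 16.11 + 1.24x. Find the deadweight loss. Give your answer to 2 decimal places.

Market equilibrium (private): 40.24 + 2.31x = 83.11 - 4.19x → x_m = 6.5954.
Social marginal cost = private MC + MEC = 56.35 + 3.55x.
Set SMC = demand: 56.35 + 3.55x = 83.11 - 4.19x → x* = 3.4574.
The loss is the area between SMC and demand from x* to x_m; with linear curves that's a triangle of height MEC(x_m).
DWL = ½ × 3.1380 × 24.2883 = 38.1083.

DWL = $38.11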